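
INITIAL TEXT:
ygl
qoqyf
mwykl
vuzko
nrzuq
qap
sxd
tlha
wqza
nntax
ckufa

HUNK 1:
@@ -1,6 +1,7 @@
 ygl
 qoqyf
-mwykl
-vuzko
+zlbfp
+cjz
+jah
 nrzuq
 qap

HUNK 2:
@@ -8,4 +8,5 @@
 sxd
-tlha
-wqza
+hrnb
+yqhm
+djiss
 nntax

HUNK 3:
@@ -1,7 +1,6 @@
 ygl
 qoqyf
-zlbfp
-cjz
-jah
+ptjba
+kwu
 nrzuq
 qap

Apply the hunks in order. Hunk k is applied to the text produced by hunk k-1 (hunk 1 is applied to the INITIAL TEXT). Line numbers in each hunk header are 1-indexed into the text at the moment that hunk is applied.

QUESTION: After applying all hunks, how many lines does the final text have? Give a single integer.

Answer: 12

Derivation:
Hunk 1: at line 1 remove [mwykl,vuzko] add [zlbfp,cjz,jah] -> 12 lines: ygl qoqyf zlbfp cjz jah nrzuq qap sxd tlha wqza nntax ckufa
Hunk 2: at line 8 remove [tlha,wqza] add [hrnb,yqhm,djiss] -> 13 lines: ygl qoqyf zlbfp cjz jah nrzuq qap sxd hrnb yqhm djiss nntax ckufa
Hunk 3: at line 1 remove [zlbfp,cjz,jah] add [ptjba,kwu] -> 12 lines: ygl qoqyf ptjba kwu nrzuq qap sxd hrnb yqhm djiss nntax ckufa
Final line count: 12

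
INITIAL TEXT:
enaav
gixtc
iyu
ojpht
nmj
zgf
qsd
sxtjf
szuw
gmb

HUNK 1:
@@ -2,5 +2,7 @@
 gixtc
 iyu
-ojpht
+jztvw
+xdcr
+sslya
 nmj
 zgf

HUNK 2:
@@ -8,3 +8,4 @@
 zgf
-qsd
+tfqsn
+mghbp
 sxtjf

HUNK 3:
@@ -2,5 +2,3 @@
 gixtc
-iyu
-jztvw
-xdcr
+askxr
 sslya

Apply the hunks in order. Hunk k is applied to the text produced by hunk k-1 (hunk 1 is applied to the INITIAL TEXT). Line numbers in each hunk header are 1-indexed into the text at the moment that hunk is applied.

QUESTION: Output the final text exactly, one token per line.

Hunk 1: at line 2 remove [ojpht] add [jztvw,xdcr,sslya] -> 12 lines: enaav gixtc iyu jztvw xdcr sslya nmj zgf qsd sxtjf szuw gmb
Hunk 2: at line 8 remove [qsd] add [tfqsn,mghbp] -> 13 lines: enaav gixtc iyu jztvw xdcr sslya nmj zgf tfqsn mghbp sxtjf szuw gmb
Hunk 3: at line 2 remove [iyu,jztvw,xdcr] add [askxr] -> 11 lines: enaav gixtc askxr sslya nmj zgf tfqsn mghbp sxtjf szuw gmb

Answer: enaav
gixtc
askxr
sslya
nmj
zgf
tfqsn
mghbp
sxtjf
szuw
gmb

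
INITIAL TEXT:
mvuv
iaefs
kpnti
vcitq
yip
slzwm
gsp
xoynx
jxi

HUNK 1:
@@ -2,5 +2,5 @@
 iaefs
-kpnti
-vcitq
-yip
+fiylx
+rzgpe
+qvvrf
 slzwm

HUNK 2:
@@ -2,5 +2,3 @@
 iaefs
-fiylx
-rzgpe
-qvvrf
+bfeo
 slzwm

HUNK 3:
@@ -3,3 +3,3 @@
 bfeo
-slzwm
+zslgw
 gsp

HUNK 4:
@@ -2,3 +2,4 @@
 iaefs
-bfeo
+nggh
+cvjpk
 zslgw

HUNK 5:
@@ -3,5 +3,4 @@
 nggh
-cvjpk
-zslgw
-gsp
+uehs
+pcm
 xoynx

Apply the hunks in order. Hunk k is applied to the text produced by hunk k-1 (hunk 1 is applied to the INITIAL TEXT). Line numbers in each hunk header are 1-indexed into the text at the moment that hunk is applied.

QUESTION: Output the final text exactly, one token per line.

Answer: mvuv
iaefs
nggh
uehs
pcm
xoynx
jxi

Derivation:
Hunk 1: at line 2 remove [kpnti,vcitq,yip] add [fiylx,rzgpe,qvvrf] -> 9 lines: mvuv iaefs fiylx rzgpe qvvrf slzwm gsp xoynx jxi
Hunk 2: at line 2 remove [fiylx,rzgpe,qvvrf] add [bfeo] -> 7 lines: mvuv iaefs bfeo slzwm gsp xoynx jxi
Hunk 3: at line 3 remove [slzwm] add [zslgw] -> 7 lines: mvuv iaefs bfeo zslgw gsp xoynx jxi
Hunk 4: at line 2 remove [bfeo] add [nggh,cvjpk] -> 8 lines: mvuv iaefs nggh cvjpk zslgw gsp xoynx jxi
Hunk 5: at line 3 remove [cvjpk,zslgw,gsp] add [uehs,pcm] -> 7 lines: mvuv iaefs nggh uehs pcm xoynx jxi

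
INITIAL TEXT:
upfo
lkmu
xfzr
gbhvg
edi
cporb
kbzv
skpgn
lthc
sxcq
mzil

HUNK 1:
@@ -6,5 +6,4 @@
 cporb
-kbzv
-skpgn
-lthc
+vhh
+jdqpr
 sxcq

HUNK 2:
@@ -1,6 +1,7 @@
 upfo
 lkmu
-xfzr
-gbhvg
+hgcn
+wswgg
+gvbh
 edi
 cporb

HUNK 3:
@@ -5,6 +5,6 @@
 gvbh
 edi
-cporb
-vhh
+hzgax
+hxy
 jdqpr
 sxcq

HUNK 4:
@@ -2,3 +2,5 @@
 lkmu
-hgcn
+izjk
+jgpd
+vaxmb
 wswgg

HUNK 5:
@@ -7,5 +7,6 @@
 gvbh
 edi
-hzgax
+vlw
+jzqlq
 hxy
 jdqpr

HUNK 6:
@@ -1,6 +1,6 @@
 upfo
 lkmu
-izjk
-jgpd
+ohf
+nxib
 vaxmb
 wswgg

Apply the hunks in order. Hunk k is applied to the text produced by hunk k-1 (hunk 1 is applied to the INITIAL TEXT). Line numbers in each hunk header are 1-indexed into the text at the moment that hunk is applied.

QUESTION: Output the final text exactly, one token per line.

Answer: upfo
lkmu
ohf
nxib
vaxmb
wswgg
gvbh
edi
vlw
jzqlq
hxy
jdqpr
sxcq
mzil

Derivation:
Hunk 1: at line 6 remove [kbzv,skpgn,lthc] add [vhh,jdqpr] -> 10 lines: upfo lkmu xfzr gbhvg edi cporb vhh jdqpr sxcq mzil
Hunk 2: at line 1 remove [xfzr,gbhvg] add [hgcn,wswgg,gvbh] -> 11 lines: upfo lkmu hgcn wswgg gvbh edi cporb vhh jdqpr sxcq mzil
Hunk 3: at line 5 remove [cporb,vhh] add [hzgax,hxy] -> 11 lines: upfo lkmu hgcn wswgg gvbh edi hzgax hxy jdqpr sxcq mzil
Hunk 4: at line 2 remove [hgcn] add [izjk,jgpd,vaxmb] -> 13 lines: upfo lkmu izjk jgpd vaxmb wswgg gvbh edi hzgax hxy jdqpr sxcq mzil
Hunk 5: at line 7 remove [hzgax] add [vlw,jzqlq] -> 14 lines: upfo lkmu izjk jgpd vaxmb wswgg gvbh edi vlw jzqlq hxy jdqpr sxcq mzil
Hunk 6: at line 1 remove [izjk,jgpd] add [ohf,nxib] -> 14 lines: upfo lkmu ohf nxib vaxmb wswgg gvbh edi vlw jzqlq hxy jdqpr sxcq mzil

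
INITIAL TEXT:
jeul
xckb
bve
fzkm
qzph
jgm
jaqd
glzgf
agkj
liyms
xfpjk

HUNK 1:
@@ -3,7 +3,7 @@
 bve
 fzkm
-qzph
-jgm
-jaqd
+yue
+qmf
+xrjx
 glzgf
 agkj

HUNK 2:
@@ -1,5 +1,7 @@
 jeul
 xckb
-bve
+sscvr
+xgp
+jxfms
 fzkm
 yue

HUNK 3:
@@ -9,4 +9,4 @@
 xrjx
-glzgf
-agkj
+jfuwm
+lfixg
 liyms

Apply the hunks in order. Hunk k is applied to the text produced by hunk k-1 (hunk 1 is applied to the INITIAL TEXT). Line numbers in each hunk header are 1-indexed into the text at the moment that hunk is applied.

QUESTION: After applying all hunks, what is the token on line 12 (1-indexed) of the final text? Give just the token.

Answer: liyms

Derivation:
Hunk 1: at line 3 remove [qzph,jgm,jaqd] add [yue,qmf,xrjx] -> 11 lines: jeul xckb bve fzkm yue qmf xrjx glzgf agkj liyms xfpjk
Hunk 2: at line 1 remove [bve] add [sscvr,xgp,jxfms] -> 13 lines: jeul xckb sscvr xgp jxfms fzkm yue qmf xrjx glzgf agkj liyms xfpjk
Hunk 3: at line 9 remove [glzgf,agkj] add [jfuwm,lfixg] -> 13 lines: jeul xckb sscvr xgp jxfms fzkm yue qmf xrjx jfuwm lfixg liyms xfpjk
Final line 12: liyms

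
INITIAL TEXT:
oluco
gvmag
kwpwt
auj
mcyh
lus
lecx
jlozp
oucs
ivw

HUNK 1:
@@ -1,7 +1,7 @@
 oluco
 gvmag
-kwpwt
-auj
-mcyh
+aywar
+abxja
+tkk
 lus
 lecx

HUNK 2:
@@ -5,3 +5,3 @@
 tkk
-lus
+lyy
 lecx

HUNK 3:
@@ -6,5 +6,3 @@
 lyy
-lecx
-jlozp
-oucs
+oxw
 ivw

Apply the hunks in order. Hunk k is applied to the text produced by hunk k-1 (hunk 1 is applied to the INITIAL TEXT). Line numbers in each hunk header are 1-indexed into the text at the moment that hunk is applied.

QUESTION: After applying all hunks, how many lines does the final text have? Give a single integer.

Answer: 8

Derivation:
Hunk 1: at line 1 remove [kwpwt,auj,mcyh] add [aywar,abxja,tkk] -> 10 lines: oluco gvmag aywar abxja tkk lus lecx jlozp oucs ivw
Hunk 2: at line 5 remove [lus] add [lyy] -> 10 lines: oluco gvmag aywar abxja tkk lyy lecx jlozp oucs ivw
Hunk 3: at line 6 remove [lecx,jlozp,oucs] add [oxw] -> 8 lines: oluco gvmag aywar abxja tkk lyy oxw ivw
Final line count: 8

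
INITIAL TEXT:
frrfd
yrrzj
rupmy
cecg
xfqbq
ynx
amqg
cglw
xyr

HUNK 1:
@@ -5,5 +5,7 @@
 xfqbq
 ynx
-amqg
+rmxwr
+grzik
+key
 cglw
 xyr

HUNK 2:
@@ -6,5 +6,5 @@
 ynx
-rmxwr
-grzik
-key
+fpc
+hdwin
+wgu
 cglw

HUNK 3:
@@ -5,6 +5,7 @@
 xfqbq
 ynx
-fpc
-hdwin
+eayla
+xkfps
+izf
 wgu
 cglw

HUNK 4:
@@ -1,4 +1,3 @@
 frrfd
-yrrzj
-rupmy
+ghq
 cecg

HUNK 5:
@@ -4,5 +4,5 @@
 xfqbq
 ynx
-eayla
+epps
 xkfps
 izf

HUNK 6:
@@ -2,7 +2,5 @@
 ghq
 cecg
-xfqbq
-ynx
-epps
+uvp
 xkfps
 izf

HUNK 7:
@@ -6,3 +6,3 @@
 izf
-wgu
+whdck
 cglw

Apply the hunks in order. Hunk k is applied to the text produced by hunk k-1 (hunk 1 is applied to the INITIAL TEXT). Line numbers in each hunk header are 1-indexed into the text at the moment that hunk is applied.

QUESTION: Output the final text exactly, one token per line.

Answer: frrfd
ghq
cecg
uvp
xkfps
izf
whdck
cglw
xyr

Derivation:
Hunk 1: at line 5 remove [amqg] add [rmxwr,grzik,key] -> 11 lines: frrfd yrrzj rupmy cecg xfqbq ynx rmxwr grzik key cglw xyr
Hunk 2: at line 6 remove [rmxwr,grzik,key] add [fpc,hdwin,wgu] -> 11 lines: frrfd yrrzj rupmy cecg xfqbq ynx fpc hdwin wgu cglw xyr
Hunk 3: at line 5 remove [fpc,hdwin] add [eayla,xkfps,izf] -> 12 lines: frrfd yrrzj rupmy cecg xfqbq ynx eayla xkfps izf wgu cglw xyr
Hunk 4: at line 1 remove [yrrzj,rupmy] add [ghq] -> 11 lines: frrfd ghq cecg xfqbq ynx eayla xkfps izf wgu cglw xyr
Hunk 5: at line 4 remove [eayla] add [epps] -> 11 lines: frrfd ghq cecg xfqbq ynx epps xkfps izf wgu cglw xyr
Hunk 6: at line 2 remove [xfqbq,ynx,epps] add [uvp] -> 9 lines: frrfd ghq cecg uvp xkfps izf wgu cglw xyr
Hunk 7: at line 6 remove [wgu] add [whdck] -> 9 lines: frrfd ghq cecg uvp xkfps izf whdck cglw xyr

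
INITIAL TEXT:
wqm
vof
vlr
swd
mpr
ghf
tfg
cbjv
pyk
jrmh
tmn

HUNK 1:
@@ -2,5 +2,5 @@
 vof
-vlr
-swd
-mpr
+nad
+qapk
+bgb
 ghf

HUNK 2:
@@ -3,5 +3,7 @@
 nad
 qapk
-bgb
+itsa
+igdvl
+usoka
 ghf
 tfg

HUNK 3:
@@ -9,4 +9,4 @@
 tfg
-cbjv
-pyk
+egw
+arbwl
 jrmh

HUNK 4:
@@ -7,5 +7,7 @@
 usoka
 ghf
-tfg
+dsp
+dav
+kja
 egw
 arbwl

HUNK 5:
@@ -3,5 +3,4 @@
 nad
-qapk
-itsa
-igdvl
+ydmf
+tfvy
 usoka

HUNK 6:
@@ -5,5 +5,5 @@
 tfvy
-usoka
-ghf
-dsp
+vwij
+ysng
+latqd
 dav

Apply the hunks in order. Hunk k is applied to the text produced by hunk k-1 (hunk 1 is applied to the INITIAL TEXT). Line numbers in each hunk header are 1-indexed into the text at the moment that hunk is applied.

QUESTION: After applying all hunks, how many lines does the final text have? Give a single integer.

Answer: 14

Derivation:
Hunk 1: at line 2 remove [vlr,swd,mpr] add [nad,qapk,bgb] -> 11 lines: wqm vof nad qapk bgb ghf tfg cbjv pyk jrmh tmn
Hunk 2: at line 3 remove [bgb] add [itsa,igdvl,usoka] -> 13 lines: wqm vof nad qapk itsa igdvl usoka ghf tfg cbjv pyk jrmh tmn
Hunk 3: at line 9 remove [cbjv,pyk] add [egw,arbwl] -> 13 lines: wqm vof nad qapk itsa igdvl usoka ghf tfg egw arbwl jrmh tmn
Hunk 4: at line 7 remove [tfg] add [dsp,dav,kja] -> 15 lines: wqm vof nad qapk itsa igdvl usoka ghf dsp dav kja egw arbwl jrmh tmn
Hunk 5: at line 3 remove [qapk,itsa,igdvl] add [ydmf,tfvy] -> 14 lines: wqm vof nad ydmf tfvy usoka ghf dsp dav kja egw arbwl jrmh tmn
Hunk 6: at line 5 remove [usoka,ghf,dsp] add [vwij,ysng,latqd] -> 14 lines: wqm vof nad ydmf tfvy vwij ysng latqd dav kja egw arbwl jrmh tmn
Final line count: 14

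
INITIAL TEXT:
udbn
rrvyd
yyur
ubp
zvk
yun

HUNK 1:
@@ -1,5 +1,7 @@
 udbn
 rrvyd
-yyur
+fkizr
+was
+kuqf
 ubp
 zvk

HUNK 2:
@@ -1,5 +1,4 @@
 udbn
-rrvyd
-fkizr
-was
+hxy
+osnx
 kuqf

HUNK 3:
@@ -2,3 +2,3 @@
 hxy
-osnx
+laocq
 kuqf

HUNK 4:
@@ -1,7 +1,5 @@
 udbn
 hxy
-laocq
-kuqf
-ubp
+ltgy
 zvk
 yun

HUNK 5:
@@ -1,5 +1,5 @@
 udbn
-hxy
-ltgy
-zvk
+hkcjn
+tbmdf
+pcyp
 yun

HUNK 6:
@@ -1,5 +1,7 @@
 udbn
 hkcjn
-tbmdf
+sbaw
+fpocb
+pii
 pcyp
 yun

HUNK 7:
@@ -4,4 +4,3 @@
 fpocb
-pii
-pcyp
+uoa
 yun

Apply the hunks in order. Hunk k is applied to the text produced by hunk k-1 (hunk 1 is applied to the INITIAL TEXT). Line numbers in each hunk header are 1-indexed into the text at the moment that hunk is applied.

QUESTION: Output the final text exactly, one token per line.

Answer: udbn
hkcjn
sbaw
fpocb
uoa
yun

Derivation:
Hunk 1: at line 1 remove [yyur] add [fkizr,was,kuqf] -> 8 lines: udbn rrvyd fkizr was kuqf ubp zvk yun
Hunk 2: at line 1 remove [rrvyd,fkizr,was] add [hxy,osnx] -> 7 lines: udbn hxy osnx kuqf ubp zvk yun
Hunk 3: at line 2 remove [osnx] add [laocq] -> 7 lines: udbn hxy laocq kuqf ubp zvk yun
Hunk 4: at line 1 remove [laocq,kuqf,ubp] add [ltgy] -> 5 lines: udbn hxy ltgy zvk yun
Hunk 5: at line 1 remove [hxy,ltgy,zvk] add [hkcjn,tbmdf,pcyp] -> 5 lines: udbn hkcjn tbmdf pcyp yun
Hunk 6: at line 1 remove [tbmdf] add [sbaw,fpocb,pii] -> 7 lines: udbn hkcjn sbaw fpocb pii pcyp yun
Hunk 7: at line 4 remove [pii,pcyp] add [uoa] -> 6 lines: udbn hkcjn sbaw fpocb uoa yun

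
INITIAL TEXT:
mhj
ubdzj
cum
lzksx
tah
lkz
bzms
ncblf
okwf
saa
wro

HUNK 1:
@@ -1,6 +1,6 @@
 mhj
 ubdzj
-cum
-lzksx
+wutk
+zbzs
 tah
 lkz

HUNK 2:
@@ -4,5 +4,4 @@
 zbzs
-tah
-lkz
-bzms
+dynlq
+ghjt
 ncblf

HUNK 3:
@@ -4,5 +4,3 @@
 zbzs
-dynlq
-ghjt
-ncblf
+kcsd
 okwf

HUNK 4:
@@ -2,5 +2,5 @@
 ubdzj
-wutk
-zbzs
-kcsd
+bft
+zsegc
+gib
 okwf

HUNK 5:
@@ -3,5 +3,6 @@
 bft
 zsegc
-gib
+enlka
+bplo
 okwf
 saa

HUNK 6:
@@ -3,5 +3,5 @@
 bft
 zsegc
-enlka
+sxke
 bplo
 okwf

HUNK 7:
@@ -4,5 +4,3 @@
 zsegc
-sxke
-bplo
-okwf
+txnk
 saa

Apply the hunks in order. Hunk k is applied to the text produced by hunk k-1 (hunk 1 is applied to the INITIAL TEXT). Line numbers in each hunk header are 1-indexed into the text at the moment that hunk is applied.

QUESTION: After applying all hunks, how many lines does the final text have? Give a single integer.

Answer: 7

Derivation:
Hunk 1: at line 1 remove [cum,lzksx] add [wutk,zbzs] -> 11 lines: mhj ubdzj wutk zbzs tah lkz bzms ncblf okwf saa wro
Hunk 2: at line 4 remove [tah,lkz,bzms] add [dynlq,ghjt] -> 10 lines: mhj ubdzj wutk zbzs dynlq ghjt ncblf okwf saa wro
Hunk 3: at line 4 remove [dynlq,ghjt,ncblf] add [kcsd] -> 8 lines: mhj ubdzj wutk zbzs kcsd okwf saa wro
Hunk 4: at line 2 remove [wutk,zbzs,kcsd] add [bft,zsegc,gib] -> 8 lines: mhj ubdzj bft zsegc gib okwf saa wro
Hunk 5: at line 3 remove [gib] add [enlka,bplo] -> 9 lines: mhj ubdzj bft zsegc enlka bplo okwf saa wro
Hunk 6: at line 3 remove [enlka] add [sxke] -> 9 lines: mhj ubdzj bft zsegc sxke bplo okwf saa wro
Hunk 7: at line 4 remove [sxke,bplo,okwf] add [txnk] -> 7 lines: mhj ubdzj bft zsegc txnk saa wro
Final line count: 7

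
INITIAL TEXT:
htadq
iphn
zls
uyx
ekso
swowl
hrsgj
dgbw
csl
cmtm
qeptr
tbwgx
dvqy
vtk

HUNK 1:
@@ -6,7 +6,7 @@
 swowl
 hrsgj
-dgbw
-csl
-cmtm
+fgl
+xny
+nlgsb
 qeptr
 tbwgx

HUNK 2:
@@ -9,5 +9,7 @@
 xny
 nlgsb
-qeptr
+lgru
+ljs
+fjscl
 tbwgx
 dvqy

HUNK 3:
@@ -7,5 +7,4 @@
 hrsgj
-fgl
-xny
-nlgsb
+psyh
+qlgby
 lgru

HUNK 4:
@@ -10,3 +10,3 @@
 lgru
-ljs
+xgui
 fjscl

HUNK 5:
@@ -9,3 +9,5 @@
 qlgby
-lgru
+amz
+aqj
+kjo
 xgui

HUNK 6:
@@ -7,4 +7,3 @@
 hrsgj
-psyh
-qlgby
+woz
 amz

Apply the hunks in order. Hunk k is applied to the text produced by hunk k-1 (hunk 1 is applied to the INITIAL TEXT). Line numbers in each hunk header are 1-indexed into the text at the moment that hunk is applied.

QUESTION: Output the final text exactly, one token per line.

Answer: htadq
iphn
zls
uyx
ekso
swowl
hrsgj
woz
amz
aqj
kjo
xgui
fjscl
tbwgx
dvqy
vtk

Derivation:
Hunk 1: at line 6 remove [dgbw,csl,cmtm] add [fgl,xny,nlgsb] -> 14 lines: htadq iphn zls uyx ekso swowl hrsgj fgl xny nlgsb qeptr tbwgx dvqy vtk
Hunk 2: at line 9 remove [qeptr] add [lgru,ljs,fjscl] -> 16 lines: htadq iphn zls uyx ekso swowl hrsgj fgl xny nlgsb lgru ljs fjscl tbwgx dvqy vtk
Hunk 3: at line 7 remove [fgl,xny,nlgsb] add [psyh,qlgby] -> 15 lines: htadq iphn zls uyx ekso swowl hrsgj psyh qlgby lgru ljs fjscl tbwgx dvqy vtk
Hunk 4: at line 10 remove [ljs] add [xgui] -> 15 lines: htadq iphn zls uyx ekso swowl hrsgj psyh qlgby lgru xgui fjscl tbwgx dvqy vtk
Hunk 5: at line 9 remove [lgru] add [amz,aqj,kjo] -> 17 lines: htadq iphn zls uyx ekso swowl hrsgj psyh qlgby amz aqj kjo xgui fjscl tbwgx dvqy vtk
Hunk 6: at line 7 remove [psyh,qlgby] add [woz] -> 16 lines: htadq iphn zls uyx ekso swowl hrsgj woz amz aqj kjo xgui fjscl tbwgx dvqy vtk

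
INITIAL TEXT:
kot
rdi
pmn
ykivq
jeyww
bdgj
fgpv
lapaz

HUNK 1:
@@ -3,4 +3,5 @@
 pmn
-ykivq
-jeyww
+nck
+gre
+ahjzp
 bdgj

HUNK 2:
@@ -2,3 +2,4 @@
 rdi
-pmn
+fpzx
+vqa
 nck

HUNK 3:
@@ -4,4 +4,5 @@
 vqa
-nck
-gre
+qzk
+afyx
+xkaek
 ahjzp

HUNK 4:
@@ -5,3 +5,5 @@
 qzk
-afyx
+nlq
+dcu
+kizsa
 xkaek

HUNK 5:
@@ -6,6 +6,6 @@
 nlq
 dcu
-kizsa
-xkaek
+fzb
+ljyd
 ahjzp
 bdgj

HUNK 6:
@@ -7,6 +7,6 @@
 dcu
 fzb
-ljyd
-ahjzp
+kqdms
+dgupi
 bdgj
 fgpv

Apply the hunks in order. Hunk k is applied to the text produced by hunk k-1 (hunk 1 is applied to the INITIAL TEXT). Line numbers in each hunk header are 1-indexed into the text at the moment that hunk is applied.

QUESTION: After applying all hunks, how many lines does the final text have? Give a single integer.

Hunk 1: at line 3 remove [ykivq,jeyww] add [nck,gre,ahjzp] -> 9 lines: kot rdi pmn nck gre ahjzp bdgj fgpv lapaz
Hunk 2: at line 2 remove [pmn] add [fpzx,vqa] -> 10 lines: kot rdi fpzx vqa nck gre ahjzp bdgj fgpv lapaz
Hunk 3: at line 4 remove [nck,gre] add [qzk,afyx,xkaek] -> 11 lines: kot rdi fpzx vqa qzk afyx xkaek ahjzp bdgj fgpv lapaz
Hunk 4: at line 5 remove [afyx] add [nlq,dcu,kizsa] -> 13 lines: kot rdi fpzx vqa qzk nlq dcu kizsa xkaek ahjzp bdgj fgpv lapaz
Hunk 5: at line 6 remove [kizsa,xkaek] add [fzb,ljyd] -> 13 lines: kot rdi fpzx vqa qzk nlq dcu fzb ljyd ahjzp bdgj fgpv lapaz
Hunk 6: at line 7 remove [ljyd,ahjzp] add [kqdms,dgupi] -> 13 lines: kot rdi fpzx vqa qzk nlq dcu fzb kqdms dgupi bdgj fgpv lapaz
Final line count: 13

Answer: 13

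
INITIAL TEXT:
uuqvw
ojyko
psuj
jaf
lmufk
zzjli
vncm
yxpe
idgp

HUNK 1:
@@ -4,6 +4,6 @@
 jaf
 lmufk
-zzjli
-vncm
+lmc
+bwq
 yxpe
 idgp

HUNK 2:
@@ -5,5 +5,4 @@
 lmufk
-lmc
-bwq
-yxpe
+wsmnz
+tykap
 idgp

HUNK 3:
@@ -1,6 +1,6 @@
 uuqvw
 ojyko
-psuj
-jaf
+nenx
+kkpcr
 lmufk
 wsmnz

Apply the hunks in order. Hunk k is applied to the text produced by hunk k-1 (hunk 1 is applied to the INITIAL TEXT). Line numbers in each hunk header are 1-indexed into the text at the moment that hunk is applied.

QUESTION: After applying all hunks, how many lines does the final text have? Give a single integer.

Hunk 1: at line 4 remove [zzjli,vncm] add [lmc,bwq] -> 9 lines: uuqvw ojyko psuj jaf lmufk lmc bwq yxpe idgp
Hunk 2: at line 5 remove [lmc,bwq,yxpe] add [wsmnz,tykap] -> 8 lines: uuqvw ojyko psuj jaf lmufk wsmnz tykap idgp
Hunk 3: at line 1 remove [psuj,jaf] add [nenx,kkpcr] -> 8 lines: uuqvw ojyko nenx kkpcr lmufk wsmnz tykap idgp
Final line count: 8

Answer: 8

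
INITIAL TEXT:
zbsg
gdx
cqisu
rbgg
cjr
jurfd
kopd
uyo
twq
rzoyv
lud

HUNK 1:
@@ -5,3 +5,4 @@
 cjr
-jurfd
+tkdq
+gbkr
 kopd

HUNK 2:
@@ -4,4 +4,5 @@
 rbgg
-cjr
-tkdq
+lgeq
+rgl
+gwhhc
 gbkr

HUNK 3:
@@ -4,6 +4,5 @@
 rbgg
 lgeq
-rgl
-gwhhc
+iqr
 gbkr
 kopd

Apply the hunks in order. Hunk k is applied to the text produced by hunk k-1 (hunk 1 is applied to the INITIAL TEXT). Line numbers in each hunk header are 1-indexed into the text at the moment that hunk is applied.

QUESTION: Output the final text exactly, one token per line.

Answer: zbsg
gdx
cqisu
rbgg
lgeq
iqr
gbkr
kopd
uyo
twq
rzoyv
lud

Derivation:
Hunk 1: at line 5 remove [jurfd] add [tkdq,gbkr] -> 12 lines: zbsg gdx cqisu rbgg cjr tkdq gbkr kopd uyo twq rzoyv lud
Hunk 2: at line 4 remove [cjr,tkdq] add [lgeq,rgl,gwhhc] -> 13 lines: zbsg gdx cqisu rbgg lgeq rgl gwhhc gbkr kopd uyo twq rzoyv lud
Hunk 3: at line 4 remove [rgl,gwhhc] add [iqr] -> 12 lines: zbsg gdx cqisu rbgg lgeq iqr gbkr kopd uyo twq rzoyv lud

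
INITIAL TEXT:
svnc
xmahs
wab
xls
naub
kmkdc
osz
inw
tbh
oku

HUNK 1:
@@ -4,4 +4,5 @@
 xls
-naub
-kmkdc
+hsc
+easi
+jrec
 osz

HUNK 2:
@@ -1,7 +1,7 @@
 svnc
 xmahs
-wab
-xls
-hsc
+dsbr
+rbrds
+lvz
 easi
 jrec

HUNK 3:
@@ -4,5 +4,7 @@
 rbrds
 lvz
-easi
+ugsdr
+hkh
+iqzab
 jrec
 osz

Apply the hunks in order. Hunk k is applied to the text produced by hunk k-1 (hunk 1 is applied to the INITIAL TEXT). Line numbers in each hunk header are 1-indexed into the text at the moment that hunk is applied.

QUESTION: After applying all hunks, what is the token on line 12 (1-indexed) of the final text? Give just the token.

Answer: tbh

Derivation:
Hunk 1: at line 4 remove [naub,kmkdc] add [hsc,easi,jrec] -> 11 lines: svnc xmahs wab xls hsc easi jrec osz inw tbh oku
Hunk 2: at line 1 remove [wab,xls,hsc] add [dsbr,rbrds,lvz] -> 11 lines: svnc xmahs dsbr rbrds lvz easi jrec osz inw tbh oku
Hunk 3: at line 4 remove [easi] add [ugsdr,hkh,iqzab] -> 13 lines: svnc xmahs dsbr rbrds lvz ugsdr hkh iqzab jrec osz inw tbh oku
Final line 12: tbh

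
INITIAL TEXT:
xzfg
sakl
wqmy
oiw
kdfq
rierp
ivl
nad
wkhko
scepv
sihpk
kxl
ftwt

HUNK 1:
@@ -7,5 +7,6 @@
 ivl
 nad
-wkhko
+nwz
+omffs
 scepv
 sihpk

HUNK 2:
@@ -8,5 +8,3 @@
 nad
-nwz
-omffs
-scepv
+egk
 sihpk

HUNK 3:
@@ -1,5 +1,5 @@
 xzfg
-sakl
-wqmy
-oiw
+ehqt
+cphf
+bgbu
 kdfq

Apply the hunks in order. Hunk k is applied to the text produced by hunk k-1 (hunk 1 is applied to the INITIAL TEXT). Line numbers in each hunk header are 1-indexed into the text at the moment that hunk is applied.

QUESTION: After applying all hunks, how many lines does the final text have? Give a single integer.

Answer: 12

Derivation:
Hunk 1: at line 7 remove [wkhko] add [nwz,omffs] -> 14 lines: xzfg sakl wqmy oiw kdfq rierp ivl nad nwz omffs scepv sihpk kxl ftwt
Hunk 2: at line 8 remove [nwz,omffs,scepv] add [egk] -> 12 lines: xzfg sakl wqmy oiw kdfq rierp ivl nad egk sihpk kxl ftwt
Hunk 3: at line 1 remove [sakl,wqmy,oiw] add [ehqt,cphf,bgbu] -> 12 lines: xzfg ehqt cphf bgbu kdfq rierp ivl nad egk sihpk kxl ftwt
Final line count: 12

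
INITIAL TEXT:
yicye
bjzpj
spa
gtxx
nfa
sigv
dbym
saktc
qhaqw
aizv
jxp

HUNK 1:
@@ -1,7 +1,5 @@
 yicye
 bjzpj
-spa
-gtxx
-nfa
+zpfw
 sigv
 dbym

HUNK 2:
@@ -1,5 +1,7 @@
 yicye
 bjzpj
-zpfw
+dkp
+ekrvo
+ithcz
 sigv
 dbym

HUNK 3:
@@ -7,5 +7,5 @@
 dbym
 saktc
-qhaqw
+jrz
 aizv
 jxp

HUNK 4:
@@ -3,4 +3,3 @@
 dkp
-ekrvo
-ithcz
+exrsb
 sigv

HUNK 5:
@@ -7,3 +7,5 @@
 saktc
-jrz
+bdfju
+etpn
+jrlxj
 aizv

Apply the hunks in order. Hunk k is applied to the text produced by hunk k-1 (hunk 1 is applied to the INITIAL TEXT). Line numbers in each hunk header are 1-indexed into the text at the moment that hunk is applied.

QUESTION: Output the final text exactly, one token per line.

Hunk 1: at line 1 remove [spa,gtxx,nfa] add [zpfw] -> 9 lines: yicye bjzpj zpfw sigv dbym saktc qhaqw aizv jxp
Hunk 2: at line 1 remove [zpfw] add [dkp,ekrvo,ithcz] -> 11 lines: yicye bjzpj dkp ekrvo ithcz sigv dbym saktc qhaqw aizv jxp
Hunk 3: at line 7 remove [qhaqw] add [jrz] -> 11 lines: yicye bjzpj dkp ekrvo ithcz sigv dbym saktc jrz aizv jxp
Hunk 4: at line 3 remove [ekrvo,ithcz] add [exrsb] -> 10 lines: yicye bjzpj dkp exrsb sigv dbym saktc jrz aizv jxp
Hunk 5: at line 7 remove [jrz] add [bdfju,etpn,jrlxj] -> 12 lines: yicye bjzpj dkp exrsb sigv dbym saktc bdfju etpn jrlxj aizv jxp

Answer: yicye
bjzpj
dkp
exrsb
sigv
dbym
saktc
bdfju
etpn
jrlxj
aizv
jxp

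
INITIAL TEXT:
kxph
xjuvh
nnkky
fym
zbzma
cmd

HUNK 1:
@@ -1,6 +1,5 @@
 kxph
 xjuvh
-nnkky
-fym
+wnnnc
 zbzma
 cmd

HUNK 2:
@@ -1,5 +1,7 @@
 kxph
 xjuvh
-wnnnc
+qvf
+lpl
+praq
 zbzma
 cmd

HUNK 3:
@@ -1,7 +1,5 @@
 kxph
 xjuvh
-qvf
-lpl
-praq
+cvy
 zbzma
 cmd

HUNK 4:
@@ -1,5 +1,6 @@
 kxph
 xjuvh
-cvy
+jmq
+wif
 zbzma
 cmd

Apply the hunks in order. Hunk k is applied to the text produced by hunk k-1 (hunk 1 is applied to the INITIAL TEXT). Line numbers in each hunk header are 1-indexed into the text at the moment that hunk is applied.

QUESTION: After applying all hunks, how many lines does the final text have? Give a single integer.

Answer: 6

Derivation:
Hunk 1: at line 1 remove [nnkky,fym] add [wnnnc] -> 5 lines: kxph xjuvh wnnnc zbzma cmd
Hunk 2: at line 1 remove [wnnnc] add [qvf,lpl,praq] -> 7 lines: kxph xjuvh qvf lpl praq zbzma cmd
Hunk 3: at line 1 remove [qvf,lpl,praq] add [cvy] -> 5 lines: kxph xjuvh cvy zbzma cmd
Hunk 4: at line 1 remove [cvy] add [jmq,wif] -> 6 lines: kxph xjuvh jmq wif zbzma cmd
Final line count: 6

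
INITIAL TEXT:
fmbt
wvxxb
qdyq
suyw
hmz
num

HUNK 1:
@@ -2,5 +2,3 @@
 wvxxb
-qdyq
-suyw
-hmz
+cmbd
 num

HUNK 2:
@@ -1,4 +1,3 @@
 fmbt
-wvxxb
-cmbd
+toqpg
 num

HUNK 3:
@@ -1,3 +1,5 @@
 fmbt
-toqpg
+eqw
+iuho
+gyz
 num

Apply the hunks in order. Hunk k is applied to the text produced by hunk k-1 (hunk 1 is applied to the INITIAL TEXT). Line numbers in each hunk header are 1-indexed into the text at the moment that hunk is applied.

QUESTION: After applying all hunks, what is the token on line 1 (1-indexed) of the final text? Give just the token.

Hunk 1: at line 2 remove [qdyq,suyw,hmz] add [cmbd] -> 4 lines: fmbt wvxxb cmbd num
Hunk 2: at line 1 remove [wvxxb,cmbd] add [toqpg] -> 3 lines: fmbt toqpg num
Hunk 3: at line 1 remove [toqpg] add [eqw,iuho,gyz] -> 5 lines: fmbt eqw iuho gyz num
Final line 1: fmbt

Answer: fmbt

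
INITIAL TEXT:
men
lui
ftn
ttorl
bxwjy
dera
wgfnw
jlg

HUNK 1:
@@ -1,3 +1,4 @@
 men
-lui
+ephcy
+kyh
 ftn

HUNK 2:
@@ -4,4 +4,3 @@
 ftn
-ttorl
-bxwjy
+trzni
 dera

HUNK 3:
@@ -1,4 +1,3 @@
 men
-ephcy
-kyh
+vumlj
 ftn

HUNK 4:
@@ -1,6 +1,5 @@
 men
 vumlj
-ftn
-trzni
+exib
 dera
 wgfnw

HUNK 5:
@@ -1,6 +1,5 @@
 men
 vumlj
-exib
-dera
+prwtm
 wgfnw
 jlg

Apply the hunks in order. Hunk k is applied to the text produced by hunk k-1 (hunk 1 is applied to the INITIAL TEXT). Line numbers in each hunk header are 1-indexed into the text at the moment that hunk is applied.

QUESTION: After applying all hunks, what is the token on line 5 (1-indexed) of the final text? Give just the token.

Answer: jlg

Derivation:
Hunk 1: at line 1 remove [lui] add [ephcy,kyh] -> 9 lines: men ephcy kyh ftn ttorl bxwjy dera wgfnw jlg
Hunk 2: at line 4 remove [ttorl,bxwjy] add [trzni] -> 8 lines: men ephcy kyh ftn trzni dera wgfnw jlg
Hunk 3: at line 1 remove [ephcy,kyh] add [vumlj] -> 7 lines: men vumlj ftn trzni dera wgfnw jlg
Hunk 4: at line 1 remove [ftn,trzni] add [exib] -> 6 lines: men vumlj exib dera wgfnw jlg
Hunk 5: at line 1 remove [exib,dera] add [prwtm] -> 5 lines: men vumlj prwtm wgfnw jlg
Final line 5: jlg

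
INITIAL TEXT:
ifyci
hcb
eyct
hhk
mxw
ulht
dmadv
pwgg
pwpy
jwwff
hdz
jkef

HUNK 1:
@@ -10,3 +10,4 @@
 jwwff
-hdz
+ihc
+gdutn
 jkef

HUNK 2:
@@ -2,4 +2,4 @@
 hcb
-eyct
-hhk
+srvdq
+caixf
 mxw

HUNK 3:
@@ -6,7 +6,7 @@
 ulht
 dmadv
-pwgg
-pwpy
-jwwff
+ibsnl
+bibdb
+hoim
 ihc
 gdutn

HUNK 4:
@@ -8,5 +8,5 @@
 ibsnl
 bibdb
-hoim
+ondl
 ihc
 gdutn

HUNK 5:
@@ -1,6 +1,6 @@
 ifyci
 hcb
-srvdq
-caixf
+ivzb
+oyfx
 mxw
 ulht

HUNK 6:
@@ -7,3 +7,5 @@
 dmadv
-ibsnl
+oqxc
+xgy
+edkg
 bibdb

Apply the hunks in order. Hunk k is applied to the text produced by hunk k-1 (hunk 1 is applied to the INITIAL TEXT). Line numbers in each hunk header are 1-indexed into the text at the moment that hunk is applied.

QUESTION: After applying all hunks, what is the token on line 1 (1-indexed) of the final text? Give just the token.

Hunk 1: at line 10 remove [hdz] add [ihc,gdutn] -> 13 lines: ifyci hcb eyct hhk mxw ulht dmadv pwgg pwpy jwwff ihc gdutn jkef
Hunk 2: at line 2 remove [eyct,hhk] add [srvdq,caixf] -> 13 lines: ifyci hcb srvdq caixf mxw ulht dmadv pwgg pwpy jwwff ihc gdutn jkef
Hunk 3: at line 6 remove [pwgg,pwpy,jwwff] add [ibsnl,bibdb,hoim] -> 13 lines: ifyci hcb srvdq caixf mxw ulht dmadv ibsnl bibdb hoim ihc gdutn jkef
Hunk 4: at line 8 remove [hoim] add [ondl] -> 13 lines: ifyci hcb srvdq caixf mxw ulht dmadv ibsnl bibdb ondl ihc gdutn jkef
Hunk 5: at line 1 remove [srvdq,caixf] add [ivzb,oyfx] -> 13 lines: ifyci hcb ivzb oyfx mxw ulht dmadv ibsnl bibdb ondl ihc gdutn jkef
Hunk 6: at line 7 remove [ibsnl] add [oqxc,xgy,edkg] -> 15 lines: ifyci hcb ivzb oyfx mxw ulht dmadv oqxc xgy edkg bibdb ondl ihc gdutn jkef
Final line 1: ifyci

Answer: ifyci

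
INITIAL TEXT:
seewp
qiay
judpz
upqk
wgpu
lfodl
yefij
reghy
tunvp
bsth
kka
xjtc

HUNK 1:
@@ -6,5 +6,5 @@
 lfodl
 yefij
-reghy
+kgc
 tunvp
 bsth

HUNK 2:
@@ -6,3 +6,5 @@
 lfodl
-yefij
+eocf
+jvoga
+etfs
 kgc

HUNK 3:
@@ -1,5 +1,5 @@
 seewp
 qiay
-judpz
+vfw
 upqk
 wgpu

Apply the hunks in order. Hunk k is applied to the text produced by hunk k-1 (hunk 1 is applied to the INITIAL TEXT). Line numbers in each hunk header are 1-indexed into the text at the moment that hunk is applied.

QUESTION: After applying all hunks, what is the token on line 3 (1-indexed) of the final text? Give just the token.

Answer: vfw

Derivation:
Hunk 1: at line 6 remove [reghy] add [kgc] -> 12 lines: seewp qiay judpz upqk wgpu lfodl yefij kgc tunvp bsth kka xjtc
Hunk 2: at line 6 remove [yefij] add [eocf,jvoga,etfs] -> 14 lines: seewp qiay judpz upqk wgpu lfodl eocf jvoga etfs kgc tunvp bsth kka xjtc
Hunk 3: at line 1 remove [judpz] add [vfw] -> 14 lines: seewp qiay vfw upqk wgpu lfodl eocf jvoga etfs kgc tunvp bsth kka xjtc
Final line 3: vfw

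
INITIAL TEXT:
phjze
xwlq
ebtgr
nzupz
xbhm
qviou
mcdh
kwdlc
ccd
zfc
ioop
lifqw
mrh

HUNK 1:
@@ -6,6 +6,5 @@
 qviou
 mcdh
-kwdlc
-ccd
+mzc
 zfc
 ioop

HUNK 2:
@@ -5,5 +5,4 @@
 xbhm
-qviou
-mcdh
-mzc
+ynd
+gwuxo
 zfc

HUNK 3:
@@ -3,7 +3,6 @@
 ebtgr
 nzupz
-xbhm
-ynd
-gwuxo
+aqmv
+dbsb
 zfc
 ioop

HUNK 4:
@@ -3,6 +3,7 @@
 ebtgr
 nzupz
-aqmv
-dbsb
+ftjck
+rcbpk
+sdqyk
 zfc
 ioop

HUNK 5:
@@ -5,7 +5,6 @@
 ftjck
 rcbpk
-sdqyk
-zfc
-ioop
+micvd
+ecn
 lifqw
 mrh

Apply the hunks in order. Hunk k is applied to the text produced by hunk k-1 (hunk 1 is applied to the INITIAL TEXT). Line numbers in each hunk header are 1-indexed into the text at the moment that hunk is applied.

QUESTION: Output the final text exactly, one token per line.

Hunk 1: at line 6 remove [kwdlc,ccd] add [mzc] -> 12 lines: phjze xwlq ebtgr nzupz xbhm qviou mcdh mzc zfc ioop lifqw mrh
Hunk 2: at line 5 remove [qviou,mcdh,mzc] add [ynd,gwuxo] -> 11 lines: phjze xwlq ebtgr nzupz xbhm ynd gwuxo zfc ioop lifqw mrh
Hunk 3: at line 3 remove [xbhm,ynd,gwuxo] add [aqmv,dbsb] -> 10 lines: phjze xwlq ebtgr nzupz aqmv dbsb zfc ioop lifqw mrh
Hunk 4: at line 3 remove [aqmv,dbsb] add [ftjck,rcbpk,sdqyk] -> 11 lines: phjze xwlq ebtgr nzupz ftjck rcbpk sdqyk zfc ioop lifqw mrh
Hunk 5: at line 5 remove [sdqyk,zfc,ioop] add [micvd,ecn] -> 10 lines: phjze xwlq ebtgr nzupz ftjck rcbpk micvd ecn lifqw mrh

Answer: phjze
xwlq
ebtgr
nzupz
ftjck
rcbpk
micvd
ecn
lifqw
mrh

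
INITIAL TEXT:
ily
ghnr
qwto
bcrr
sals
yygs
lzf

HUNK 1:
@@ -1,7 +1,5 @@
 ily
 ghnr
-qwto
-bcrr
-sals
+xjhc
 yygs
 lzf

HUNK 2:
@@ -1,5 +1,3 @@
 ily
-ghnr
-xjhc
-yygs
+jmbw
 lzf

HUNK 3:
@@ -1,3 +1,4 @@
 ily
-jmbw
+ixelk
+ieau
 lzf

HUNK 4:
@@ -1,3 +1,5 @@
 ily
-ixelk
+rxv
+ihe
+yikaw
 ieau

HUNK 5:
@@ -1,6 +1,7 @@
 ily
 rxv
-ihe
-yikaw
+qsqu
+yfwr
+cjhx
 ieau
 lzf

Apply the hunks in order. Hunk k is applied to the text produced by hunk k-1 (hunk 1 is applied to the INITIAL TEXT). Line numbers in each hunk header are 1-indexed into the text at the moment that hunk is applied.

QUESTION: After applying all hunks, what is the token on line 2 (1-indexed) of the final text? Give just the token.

Hunk 1: at line 1 remove [qwto,bcrr,sals] add [xjhc] -> 5 lines: ily ghnr xjhc yygs lzf
Hunk 2: at line 1 remove [ghnr,xjhc,yygs] add [jmbw] -> 3 lines: ily jmbw lzf
Hunk 3: at line 1 remove [jmbw] add [ixelk,ieau] -> 4 lines: ily ixelk ieau lzf
Hunk 4: at line 1 remove [ixelk] add [rxv,ihe,yikaw] -> 6 lines: ily rxv ihe yikaw ieau lzf
Hunk 5: at line 1 remove [ihe,yikaw] add [qsqu,yfwr,cjhx] -> 7 lines: ily rxv qsqu yfwr cjhx ieau lzf
Final line 2: rxv

Answer: rxv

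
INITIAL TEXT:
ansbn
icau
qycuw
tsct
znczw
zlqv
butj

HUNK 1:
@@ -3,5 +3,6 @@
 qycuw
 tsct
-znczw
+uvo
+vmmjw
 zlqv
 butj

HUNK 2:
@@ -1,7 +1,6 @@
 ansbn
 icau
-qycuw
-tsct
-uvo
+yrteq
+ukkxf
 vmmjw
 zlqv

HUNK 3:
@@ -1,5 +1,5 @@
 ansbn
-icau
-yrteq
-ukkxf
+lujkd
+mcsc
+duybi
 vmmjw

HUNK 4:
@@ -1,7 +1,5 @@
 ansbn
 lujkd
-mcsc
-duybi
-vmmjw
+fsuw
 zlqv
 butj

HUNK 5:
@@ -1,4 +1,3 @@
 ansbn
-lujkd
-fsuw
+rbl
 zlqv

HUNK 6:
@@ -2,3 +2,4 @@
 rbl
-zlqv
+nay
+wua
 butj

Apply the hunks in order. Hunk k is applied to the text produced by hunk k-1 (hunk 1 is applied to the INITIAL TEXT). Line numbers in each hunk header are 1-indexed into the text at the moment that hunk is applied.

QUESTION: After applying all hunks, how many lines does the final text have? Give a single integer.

Hunk 1: at line 3 remove [znczw] add [uvo,vmmjw] -> 8 lines: ansbn icau qycuw tsct uvo vmmjw zlqv butj
Hunk 2: at line 1 remove [qycuw,tsct,uvo] add [yrteq,ukkxf] -> 7 lines: ansbn icau yrteq ukkxf vmmjw zlqv butj
Hunk 3: at line 1 remove [icau,yrteq,ukkxf] add [lujkd,mcsc,duybi] -> 7 lines: ansbn lujkd mcsc duybi vmmjw zlqv butj
Hunk 4: at line 1 remove [mcsc,duybi,vmmjw] add [fsuw] -> 5 lines: ansbn lujkd fsuw zlqv butj
Hunk 5: at line 1 remove [lujkd,fsuw] add [rbl] -> 4 lines: ansbn rbl zlqv butj
Hunk 6: at line 2 remove [zlqv] add [nay,wua] -> 5 lines: ansbn rbl nay wua butj
Final line count: 5

Answer: 5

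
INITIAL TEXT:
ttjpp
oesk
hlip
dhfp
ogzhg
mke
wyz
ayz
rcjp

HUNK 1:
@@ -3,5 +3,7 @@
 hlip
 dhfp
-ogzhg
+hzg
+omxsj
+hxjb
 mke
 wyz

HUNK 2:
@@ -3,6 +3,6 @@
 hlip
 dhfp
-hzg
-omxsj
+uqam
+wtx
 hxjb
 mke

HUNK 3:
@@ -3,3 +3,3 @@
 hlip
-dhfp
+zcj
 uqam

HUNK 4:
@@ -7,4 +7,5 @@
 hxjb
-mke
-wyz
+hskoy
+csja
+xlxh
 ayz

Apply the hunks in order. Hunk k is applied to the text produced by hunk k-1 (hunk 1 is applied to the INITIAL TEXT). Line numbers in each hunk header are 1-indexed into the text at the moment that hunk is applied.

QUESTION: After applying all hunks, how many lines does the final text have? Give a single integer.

Hunk 1: at line 3 remove [ogzhg] add [hzg,omxsj,hxjb] -> 11 lines: ttjpp oesk hlip dhfp hzg omxsj hxjb mke wyz ayz rcjp
Hunk 2: at line 3 remove [hzg,omxsj] add [uqam,wtx] -> 11 lines: ttjpp oesk hlip dhfp uqam wtx hxjb mke wyz ayz rcjp
Hunk 3: at line 3 remove [dhfp] add [zcj] -> 11 lines: ttjpp oesk hlip zcj uqam wtx hxjb mke wyz ayz rcjp
Hunk 4: at line 7 remove [mke,wyz] add [hskoy,csja,xlxh] -> 12 lines: ttjpp oesk hlip zcj uqam wtx hxjb hskoy csja xlxh ayz rcjp
Final line count: 12

Answer: 12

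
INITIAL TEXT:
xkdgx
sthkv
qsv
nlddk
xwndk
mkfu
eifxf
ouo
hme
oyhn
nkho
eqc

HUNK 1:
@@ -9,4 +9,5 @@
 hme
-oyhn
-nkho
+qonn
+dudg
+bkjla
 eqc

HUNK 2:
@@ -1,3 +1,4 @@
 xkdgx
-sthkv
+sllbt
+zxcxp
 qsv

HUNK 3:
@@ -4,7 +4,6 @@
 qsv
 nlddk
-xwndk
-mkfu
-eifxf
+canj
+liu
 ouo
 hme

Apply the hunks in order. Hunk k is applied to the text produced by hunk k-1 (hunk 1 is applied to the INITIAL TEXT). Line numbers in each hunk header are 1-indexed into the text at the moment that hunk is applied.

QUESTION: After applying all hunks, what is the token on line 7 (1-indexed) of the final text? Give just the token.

Answer: liu

Derivation:
Hunk 1: at line 9 remove [oyhn,nkho] add [qonn,dudg,bkjla] -> 13 lines: xkdgx sthkv qsv nlddk xwndk mkfu eifxf ouo hme qonn dudg bkjla eqc
Hunk 2: at line 1 remove [sthkv] add [sllbt,zxcxp] -> 14 lines: xkdgx sllbt zxcxp qsv nlddk xwndk mkfu eifxf ouo hme qonn dudg bkjla eqc
Hunk 3: at line 4 remove [xwndk,mkfu,eifxf] add [canj,liu] -> 13 lines: xkdgx sllbt zxcxp qsv nlddk canj liu ouo hme qonn dudg bkjla eqc
Final line 7: liu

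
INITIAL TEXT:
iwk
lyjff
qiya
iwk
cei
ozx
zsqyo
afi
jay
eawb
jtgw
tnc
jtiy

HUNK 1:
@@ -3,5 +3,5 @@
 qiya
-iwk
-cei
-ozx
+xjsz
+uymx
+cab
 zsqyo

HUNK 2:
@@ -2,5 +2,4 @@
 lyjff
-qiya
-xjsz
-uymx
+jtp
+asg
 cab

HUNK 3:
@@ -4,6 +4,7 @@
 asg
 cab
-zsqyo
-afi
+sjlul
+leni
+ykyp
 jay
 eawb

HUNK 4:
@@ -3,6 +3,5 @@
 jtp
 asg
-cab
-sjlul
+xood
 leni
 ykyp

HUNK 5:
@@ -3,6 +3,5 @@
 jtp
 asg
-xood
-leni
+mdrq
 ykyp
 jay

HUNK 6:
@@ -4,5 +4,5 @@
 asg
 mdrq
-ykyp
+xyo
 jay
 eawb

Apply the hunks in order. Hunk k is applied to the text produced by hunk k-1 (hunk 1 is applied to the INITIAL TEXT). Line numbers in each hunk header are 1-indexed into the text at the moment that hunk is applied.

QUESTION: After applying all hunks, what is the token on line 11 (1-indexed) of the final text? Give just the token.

Hunk 1: at line 3 remove [iwk,cei,ozx] add [xjsz,uymx,cab] -> 13 lines: iwk lyjff qiya xjsz uymx cab zsqyo afi jay eawb jtgw tnc jtiy
Hunk 2: at line 2 remove [qiya,xjsz,uymx] add [jtp,asg] -> 12 lines: iwk lyjff jtp asg cab zsqyo afi jay eawb jtgw tnc jtiy
Hunk 3: at line 4 remove [zsqyo,afi] add [sjlul,leni,ykyp] -> 13 lines: iwk lyjff jtp asg cab sjlul leni ykyp jay eawb jtgw tnc jtiy
Hunk 4: at line 3 remove [cab,sjlul] add [xood] -> 12 lines: iwk lyjff jtp asg xood leni ykyp jay eawb jtgw tnc jtiy
Hunk 5: at line 3 remove [xood,leni] add [mdrq] -> 11 lines: iwk lyjff jtp asg mdrq ykyp jay eawb jtgw tnc jtiy
Hunk 6: at line 4 remove [ykyp] add [xyo] -> 11 lines: iwk lyjff jtp asg mdrq xyo jay eawb jtgw tnc jtiy
Final line 11: jtiy

Answer: jtiy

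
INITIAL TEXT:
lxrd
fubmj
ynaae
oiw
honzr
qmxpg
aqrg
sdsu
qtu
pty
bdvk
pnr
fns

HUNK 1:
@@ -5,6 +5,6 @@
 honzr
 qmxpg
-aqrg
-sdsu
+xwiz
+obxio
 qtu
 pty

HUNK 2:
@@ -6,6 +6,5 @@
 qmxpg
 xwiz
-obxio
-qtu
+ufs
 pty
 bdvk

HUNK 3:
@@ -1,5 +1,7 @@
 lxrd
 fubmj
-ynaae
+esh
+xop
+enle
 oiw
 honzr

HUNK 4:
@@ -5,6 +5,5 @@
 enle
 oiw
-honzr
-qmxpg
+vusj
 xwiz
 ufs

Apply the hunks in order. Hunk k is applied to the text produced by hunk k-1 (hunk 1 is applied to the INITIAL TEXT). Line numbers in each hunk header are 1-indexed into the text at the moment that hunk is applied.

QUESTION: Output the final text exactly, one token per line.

Answer: lxrd
fubmj
esh
xop
enle
oiw
vusj
xwiz
ufs
pty
bdvk
pnr
fns

Derivation:
Hunk 1: at line 5 remove [aqrg,sdsu] add [xwiz,obxio] -> 13 lines: lxrd fubmj ynaae oiw honzr qmxpg xwiz obxio qtu pty bdvk pnr fns
Hunk 2: at line 6 remove [obxio,qtu] add [ufs] -> 12 lines: lxrd fubmj ynaae oiw honzr qmxpg xwiz ufs pty bdvk pnr fns
Hunk 3: at line 1 remove [ynaae] add [esh,xop,enle] -> 14 lines: lxrd fubmj esh xop enle oiw honzr qmxpg xwiz ufs pty bdvk pnr fns
Hunk 4: at line 5 remove [honzr,qmxpg] add [vusj] -> 13 lines: lxrd fubmj esh xop enle oiw vusj xwiz ufs pty bdvk pnr fns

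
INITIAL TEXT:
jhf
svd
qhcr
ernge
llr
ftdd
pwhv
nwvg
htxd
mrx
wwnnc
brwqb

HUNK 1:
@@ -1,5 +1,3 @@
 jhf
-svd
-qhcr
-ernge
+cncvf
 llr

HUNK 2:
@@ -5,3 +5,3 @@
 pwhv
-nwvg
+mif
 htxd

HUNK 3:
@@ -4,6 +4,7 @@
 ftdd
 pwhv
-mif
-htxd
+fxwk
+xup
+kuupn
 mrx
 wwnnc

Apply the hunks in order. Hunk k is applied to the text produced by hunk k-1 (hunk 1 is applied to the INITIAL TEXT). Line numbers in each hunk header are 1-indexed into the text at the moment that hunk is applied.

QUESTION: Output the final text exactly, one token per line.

Answer: jhf
cncvf
llr
ftdd
pwhv
fxwk
xup
kuupn
mrx
wwnnc
brwqb

Derivation:
Hunk 1: at line 1 remove [svd,qhcr,ernge] add [cncvf] -> 10 lines: jhf cncvf llr ftdd pwhv nwvg htxd mrx wwnnc brwqb
Hunk 2: at line 5 remove [nwvg] add [mif] -> 10 lines: jhf cncvf llr ftdd pwhv mif htxd mrx wwnnc brwqb
Hunk 3: at line 4 remove [mif,htxd] add [fxwk,xup,kuupn] -> 11 lines: jhf cncvf llr ftdd pwhv fxwk xup kuupn mrx wwnnc brwqb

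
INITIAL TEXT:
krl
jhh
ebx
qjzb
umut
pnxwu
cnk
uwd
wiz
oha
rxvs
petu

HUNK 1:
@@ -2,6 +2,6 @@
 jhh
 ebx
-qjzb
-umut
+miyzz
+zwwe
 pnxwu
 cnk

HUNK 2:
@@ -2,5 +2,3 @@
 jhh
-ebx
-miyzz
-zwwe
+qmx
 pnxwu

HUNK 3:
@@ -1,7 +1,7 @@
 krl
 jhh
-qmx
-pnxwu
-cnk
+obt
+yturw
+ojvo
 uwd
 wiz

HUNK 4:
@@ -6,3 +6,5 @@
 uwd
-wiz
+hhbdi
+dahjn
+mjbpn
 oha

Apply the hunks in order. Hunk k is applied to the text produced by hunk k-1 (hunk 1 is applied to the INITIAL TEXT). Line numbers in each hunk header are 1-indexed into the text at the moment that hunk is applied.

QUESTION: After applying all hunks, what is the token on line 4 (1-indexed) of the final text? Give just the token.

Hunk 1: at line 2 remove [qjzb,umut] add [miyzz,zwwe] -> 12 lines: krl jhh ebx miyzz zwwe pnxwu cnk uwd wiz oha rxvs petu
Hunk 2: at line 2 remove [ebx,miyzz,zwwe] add [qmx] -> 10 lines: krl jhh qmx pnxwu cnk uwd wiz oha rxvs petu
Hunk 3: at line 1 remove [qmx,pnxwu,cnk] add [obt,yturw,ojvo] -> 10 lines: krl jhh obt yturw ojvo uwd wiz oha rxvs petu
Hunk 4: at line 6 remove [wiz] add [hhbdi,dahjn,mjbpn] -> 12 lines: krl jhh obt yturw ojvo uwd hhbdi dahjn mjbpn oha rxvs petu
Final line 4: yturw

Answer: yturw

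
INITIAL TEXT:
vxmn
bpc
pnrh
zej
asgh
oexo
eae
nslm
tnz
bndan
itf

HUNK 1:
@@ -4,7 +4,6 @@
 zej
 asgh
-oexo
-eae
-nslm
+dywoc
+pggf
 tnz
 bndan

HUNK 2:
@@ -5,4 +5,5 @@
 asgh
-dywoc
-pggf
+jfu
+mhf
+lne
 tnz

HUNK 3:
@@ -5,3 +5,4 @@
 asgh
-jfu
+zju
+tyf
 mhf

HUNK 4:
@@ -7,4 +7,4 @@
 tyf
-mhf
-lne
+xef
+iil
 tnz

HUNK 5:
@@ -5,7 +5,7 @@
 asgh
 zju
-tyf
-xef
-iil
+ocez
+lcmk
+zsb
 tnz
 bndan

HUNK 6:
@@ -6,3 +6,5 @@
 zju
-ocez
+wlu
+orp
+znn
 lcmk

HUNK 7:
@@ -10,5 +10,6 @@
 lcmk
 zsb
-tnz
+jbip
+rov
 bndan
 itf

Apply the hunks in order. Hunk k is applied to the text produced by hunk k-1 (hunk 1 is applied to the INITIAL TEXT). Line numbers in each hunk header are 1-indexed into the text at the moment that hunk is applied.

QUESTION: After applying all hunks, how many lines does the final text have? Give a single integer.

Hunk 1: at line 4 remove [oexo,eae,nslm] add [dywoc,pggf] -> 10 lines: vxmn bpc pnrh zej asgh dywoc pggf tnz bndan itf
Hunk 2: at line 5 remove [dywoc,pggf] add [jfu,mhf,lne] -> 11 lines: vxmn bpc pnrh zej asgh jfu mhf lne tnz bndan itf
Hunk 3: at line 5 remove [jfu] add [zju,tyf] -> 12 lines: vxmn bpc pnrh zej asgh zju tyf mhf lne tnz bndan itf
Hunk 4: at line 7 remove [mhf,lne] add [xef,iil] -> 12 lines: vxmn bpc pnrh zej asgh zju tyf xef iil tnz bndan itf
Hunk 5: at line 5 remove [tyf,xef,iil] add [ocez,lcmk,zsb] -> 12 lines: vxmn bpc pnrh zej asgh zju ocez lcmk zsb tnz bndan itf
Hunk 6: at line 6 remove [ocez] add [wlu,orp,znn] -> 14 lines: vxmn bpc pnrh zej asgh zju wlu orp znn lcmk zsb tnz bndan itf
Hunk 7: at line 10 remove [tnz] add [jbip,rov] -> 15 lines: vxmn bpc pnrh zej asgh zju wlu orp znn lcmk zsb jbip rov bndan itf
Final line count: 15

Answer: 15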